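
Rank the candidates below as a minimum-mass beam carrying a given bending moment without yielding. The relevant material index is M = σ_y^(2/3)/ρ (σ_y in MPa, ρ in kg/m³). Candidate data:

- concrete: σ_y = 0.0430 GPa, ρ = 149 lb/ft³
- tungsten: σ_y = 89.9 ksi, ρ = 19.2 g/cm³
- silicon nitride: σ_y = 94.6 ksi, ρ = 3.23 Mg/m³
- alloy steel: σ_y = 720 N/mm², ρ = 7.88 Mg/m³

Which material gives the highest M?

After converting to SI:
  concrete: σ_y = 43.00 MPa, ρ = 2387 kg/m³
  tungsten: σ_y = 619.8 MPa, ρ = 19200 kg/m³
  silicon nitride: σ_y = 652.2 MPa, ρ = 3230 kg/m³
  alloy steel: σ_y = 720.0 MPa, ρ = 7880 kg/m³
  silicon nitride: M = 23.3×10⁻³
  alloy steel: M = 10.2×10⁻³
  concrete: M = 5.14×10⁻³
  tungsten: M = 3.79×10⁻³
Silicon nitride ranks first.

silicon nitride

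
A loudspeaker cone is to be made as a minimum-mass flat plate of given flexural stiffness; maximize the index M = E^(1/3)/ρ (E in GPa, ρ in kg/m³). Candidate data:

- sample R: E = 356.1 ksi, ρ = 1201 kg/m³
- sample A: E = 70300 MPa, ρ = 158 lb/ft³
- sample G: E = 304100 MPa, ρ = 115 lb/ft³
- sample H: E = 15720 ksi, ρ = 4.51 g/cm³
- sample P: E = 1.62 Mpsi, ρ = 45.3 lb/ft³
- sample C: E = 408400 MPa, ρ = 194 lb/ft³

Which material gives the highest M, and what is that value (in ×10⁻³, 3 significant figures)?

In SI units:
  sample R: E = 2.455 GPa, ρ = 1201 kg/m³
  sample A: E = 70.30 GPa, ρ = 2531 kg/m³
  sample G: E = 304.1 GPa, ρ = 1842 kg/m³
  sample H: E = 108.4 GPa, ρ = 4510 kg/m³
  sample P: E = 11.17 GPa, ρ = 725.6 kg/m³
  sample C: E = 408.4 GPa, ρ = 3108 kg/m³
  sample G: M = 3.65×10⁻³
  sample P: M = 3.08×10⁻³
  sample C: M = 2.39×10⁻³
  sample A: M = 1.63×10⁻³
  sample R: M = 1.12×10⁻³
  sample H: M = 1.06×10⁻³
Highest index: sample G.

sample G, M = 3.65×10⁻³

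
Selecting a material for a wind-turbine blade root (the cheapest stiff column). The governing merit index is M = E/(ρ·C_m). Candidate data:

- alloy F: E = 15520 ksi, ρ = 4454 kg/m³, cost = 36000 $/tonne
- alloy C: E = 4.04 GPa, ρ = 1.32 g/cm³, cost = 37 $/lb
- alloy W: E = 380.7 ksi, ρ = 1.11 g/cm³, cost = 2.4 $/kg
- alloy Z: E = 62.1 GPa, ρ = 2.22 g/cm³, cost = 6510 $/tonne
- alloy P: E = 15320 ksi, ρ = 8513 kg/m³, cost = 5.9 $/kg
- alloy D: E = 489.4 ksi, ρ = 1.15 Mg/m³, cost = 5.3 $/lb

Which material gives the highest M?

alloy Z

Convert each candidate to consistent units, then evaluate M:
  alloy F: E = 107.0 GPa, ρ = 4454 kg/m³, cost = 36.00 $/kg
  alloy C: E = 4.040 GPa, ρ = 1320 kg/m³, cost = 81.57 $/kg
  alloy W: E = 2.625 GPa, ρ = 1110 kg/m³, cost = 2.400 $/kg
  alloy Z: E = 62.10 GPa, ρ = 2220 kg/m³, cost = 6.510 $/kg
  alloy P: E = 105.6 GPa, ρ = 8513 kg/m³, cost = 5.900 $/kg
  alloy D: E = 3.374 GPa, ρ = 1150 kg/m³, cost = 11.68 $/kg
  alloy Z: M = 4.30 MN·m per $
  alloy P: M = 2.10 MN·m per $
  alloy W: M = 0.985 MN·m per $
  alloy F: M = 0.667 MN·m per $
  alloy D: M = 0.251 MN·m per $
  alloy C: M = 0.0375 MN·m per $
Highest index: alloy Z.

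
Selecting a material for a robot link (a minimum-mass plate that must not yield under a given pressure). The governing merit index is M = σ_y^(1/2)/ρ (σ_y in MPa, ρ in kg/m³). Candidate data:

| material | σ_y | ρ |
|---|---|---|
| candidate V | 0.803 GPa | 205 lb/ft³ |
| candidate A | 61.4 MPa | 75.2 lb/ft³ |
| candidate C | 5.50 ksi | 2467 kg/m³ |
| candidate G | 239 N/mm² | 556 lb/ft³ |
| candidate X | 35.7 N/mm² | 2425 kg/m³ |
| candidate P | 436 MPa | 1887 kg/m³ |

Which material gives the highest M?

candidate P

In SI units:
  candidate V: σ_y = 803.0 MPa, ρ = 3284 kg/m³
  candidate A: σ_y = 61.40 MPa, ρ = 1205 kg/m³
  candidate C: σ_y = 37.92 MPa, ρ = 2467 kg/m³
  candidate G: σ_y = 239.0 MPa, ρ = 8906 kg/m³
  candidate X: σ_y = 35.70 MPa, ρ = 2425 kg/m³
  candidate P: σ_y = 436.0 MPa, ρ = 1887 kg/m³
  candidate P: M = 11.1×10⁻³
  candidate V: M = 8.63×10⁻³
  candidate A: M = 6.50×10⁻³
  candidate C: M = 2.50×10⁻³
  candidate X: M = 2.46×10⁻³
  candidate G: M = 1.74×10⁻³
Highest index: candidate P.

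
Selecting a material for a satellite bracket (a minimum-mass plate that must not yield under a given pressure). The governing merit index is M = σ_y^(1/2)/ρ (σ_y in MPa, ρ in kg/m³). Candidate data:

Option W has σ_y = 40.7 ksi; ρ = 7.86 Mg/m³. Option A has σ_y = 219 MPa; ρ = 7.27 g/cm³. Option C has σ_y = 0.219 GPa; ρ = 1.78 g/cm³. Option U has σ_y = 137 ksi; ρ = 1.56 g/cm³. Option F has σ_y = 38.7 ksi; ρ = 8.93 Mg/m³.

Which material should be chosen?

Convert each candidate to consistent units, then evaluate M:
  option W: σ_y = 280.6 MPa, ρ = 7860 kg/m³
  option A: σ_y = 219.0 MPa, ρ = 7270 kg/m³
  option C: σ_y = 219.0 MPa, ρ = 1780 kg/m³
  option U: σ_y = 944.6 MPa, ρ = 1560 kg/m³
  option F: σ_y = 266.8 MPa, ρ = 8930 kg/m³
  option U: M = 19.7×10⁻³
  option C: M = 8.31×10⁻³
  option W: M = 2.13×10⁻³
  option A: M = 2.04×10⁻³
  option F: M = 1.83×10⁻³
Highest index: option U.

option U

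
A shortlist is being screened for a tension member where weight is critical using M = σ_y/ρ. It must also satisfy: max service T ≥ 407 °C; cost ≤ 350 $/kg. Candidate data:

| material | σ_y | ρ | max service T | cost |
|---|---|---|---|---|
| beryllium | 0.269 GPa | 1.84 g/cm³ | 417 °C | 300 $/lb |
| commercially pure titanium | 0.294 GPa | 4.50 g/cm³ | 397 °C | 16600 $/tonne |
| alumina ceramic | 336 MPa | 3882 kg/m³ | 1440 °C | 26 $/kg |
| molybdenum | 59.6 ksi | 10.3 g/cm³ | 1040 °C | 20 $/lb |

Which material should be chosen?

Screen on constraints: max service T ≥ 407 °C; cost ≤ 350 $/kg. Survivors: alumina ceramic, molybdenum.
Normalizing units and computing the index:
  alumina ceramic: σ_y = 336.0 MPa, ρ = 3882 kg/m³
  molybdenum: σ_y = 410.9 MPa, ρ = 10300 kg/m³
  alumina ceramic: M = 86.6 kN·m/kg
  molybdenum: M = 39.9 kN·m/kg
Highest index: alumina ceramic.

alumina ceramic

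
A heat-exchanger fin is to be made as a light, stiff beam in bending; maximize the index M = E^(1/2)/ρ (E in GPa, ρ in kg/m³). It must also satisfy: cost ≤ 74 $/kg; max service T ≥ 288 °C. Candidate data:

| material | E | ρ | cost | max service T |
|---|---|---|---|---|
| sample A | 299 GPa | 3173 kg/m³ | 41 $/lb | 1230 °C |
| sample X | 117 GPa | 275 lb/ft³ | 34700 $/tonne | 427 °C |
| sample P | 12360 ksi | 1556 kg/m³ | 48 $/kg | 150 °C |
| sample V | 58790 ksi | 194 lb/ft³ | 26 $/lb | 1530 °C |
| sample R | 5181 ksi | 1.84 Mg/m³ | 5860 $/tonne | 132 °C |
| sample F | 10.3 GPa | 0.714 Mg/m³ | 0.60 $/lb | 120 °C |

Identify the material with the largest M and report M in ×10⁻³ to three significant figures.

sample V, M = 6.48×10⁻³

Screen on constraints: cost ≤ 74 $/kg; max service T ≥ 288 °C. Survivors: sample X, sample V.
Putting every candidate on a common basis:
  sample X: E = 117.0 GPa, ρ = 4405 kg/m³
  sample V: E = 405.3 GPa, ρ = 3108 kg/m³
  sample V: M = 6.48×10⁻³
  sample X: M = 2.46×10⁻³
Highest index: sample V.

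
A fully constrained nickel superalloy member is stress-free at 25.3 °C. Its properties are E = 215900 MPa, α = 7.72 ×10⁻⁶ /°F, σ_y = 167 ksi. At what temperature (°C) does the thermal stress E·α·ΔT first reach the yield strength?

409 °C

E = 215900 MPa = 215.9 GPa.
α = 7.72×10⁻⁶/°F × 9/5 = 13.9×10⁻⁶/K.
σ_y = 167 ksi = 1151 MPa.
E·α·ΔT = 1151 MPa ⇒ ΔT = 1151 / (215.9×10³ × 13.9×10⁻⁶) = 383.8 K.
T = 25.3 + 383.8 = 409.1 °C.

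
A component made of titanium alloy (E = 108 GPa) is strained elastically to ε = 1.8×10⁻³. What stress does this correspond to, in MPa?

σ = E·ε = 108000 MPa × 1.8×10⁻³ = 194 MPa.

194 MPa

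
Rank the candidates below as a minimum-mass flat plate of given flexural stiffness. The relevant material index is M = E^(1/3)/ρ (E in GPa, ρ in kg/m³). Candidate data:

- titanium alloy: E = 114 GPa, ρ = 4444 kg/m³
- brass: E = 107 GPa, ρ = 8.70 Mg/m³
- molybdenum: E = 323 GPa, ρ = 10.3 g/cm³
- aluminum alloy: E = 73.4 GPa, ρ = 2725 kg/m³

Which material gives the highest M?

aluminum alloy

Convert each candidate to consistent units, then evaluate M:
  titanium alloy: E = 114.0 GPa, ρ = 4444 kg/m³
  brass: E = 107.0 GPa, ρ = 8700 kg/m³
  molybdenum: E = 323.0 GPa, ρ = 10300 kg/m³
  aluminum alloy: E = 73.40 GPa, ρ = 2725 kg/m³
  aluminum alloy: M = 1.54×10⁻³
  titanium alloy: M = 1.09×10⁻³
  molybdenum: M = 0.666×10⁻³
  brass: M = 0.546×10⁻³
Highest index: aluminum alloy.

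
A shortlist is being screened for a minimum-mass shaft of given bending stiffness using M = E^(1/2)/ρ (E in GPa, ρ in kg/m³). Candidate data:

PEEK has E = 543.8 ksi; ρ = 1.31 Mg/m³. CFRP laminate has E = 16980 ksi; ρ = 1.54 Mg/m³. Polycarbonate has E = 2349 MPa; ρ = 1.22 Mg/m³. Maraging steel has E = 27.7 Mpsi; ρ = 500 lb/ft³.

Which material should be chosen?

After converting to SI:
  PEEK: E = 3.749 GPa, ρ = 1310 kg/m³
  CFRP laminate: E = 117.1 GPa, ρ = 1540 kg/m³
  polycarbonate: E = 2.349 GPa, ρ = 1220 kg/m³
  maraging steel: E = 191.0 GPa, ρ = 8009 kg/m³
  CFRP laminate: M = 7.03×10⁻³
  maraging steel: M = 1.73×10⁻³
  PEEK: M = 1.48×10⁻³
  polycarbonate: M = 1.26×10⁻³
CFRP laminate ranks first.

CFRP laminate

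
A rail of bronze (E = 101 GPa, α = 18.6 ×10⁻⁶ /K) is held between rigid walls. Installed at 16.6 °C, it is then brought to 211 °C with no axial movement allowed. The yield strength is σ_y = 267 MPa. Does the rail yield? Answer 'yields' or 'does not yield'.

yields

ΔT = 194.4 K. Constrained thermal stress σ = E·α·ΔT = 101.0×10³ MPa × 18.6×10⁻⁶ × 194.4 = 365 MPa (compressive).
Compare to σ_y = 267 MPa: σ ≥ σ_y, so it yields.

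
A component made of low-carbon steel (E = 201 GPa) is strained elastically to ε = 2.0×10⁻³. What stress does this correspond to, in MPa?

402 MPa

σ = E·ε = 201000 MPa × 2.0×10⁻³ = 402 MPa.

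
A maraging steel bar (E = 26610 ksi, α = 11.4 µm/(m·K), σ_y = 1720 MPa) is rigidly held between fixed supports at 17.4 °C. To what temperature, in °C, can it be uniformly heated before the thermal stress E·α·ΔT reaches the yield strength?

E = 26610 ksi = 183.5 GPa.
E·α·ΔT = 1720 MPa ⇒ ΔT = 1720 / (183.5×10³ × 11.4×10⁻⁶) = 822.4 K.
T = 17.4 + 822.4 = 839.8 °C.

840 °C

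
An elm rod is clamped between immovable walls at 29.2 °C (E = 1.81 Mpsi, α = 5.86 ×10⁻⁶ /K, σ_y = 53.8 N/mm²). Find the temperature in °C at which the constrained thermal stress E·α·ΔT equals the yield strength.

E = 1.81 Mpsi = 12.48 GPa.
σ_y = 53.8 N/mm² = 53.80 MPa.
E·α·ΔT = 53.80 MPa ⇒ ΔT = 53.80 / (12.48×10³ × 5.86×10⁻⁶) = 735.7 K.
T = 29.2 + 735.7 = 764.9 °C.

765 °C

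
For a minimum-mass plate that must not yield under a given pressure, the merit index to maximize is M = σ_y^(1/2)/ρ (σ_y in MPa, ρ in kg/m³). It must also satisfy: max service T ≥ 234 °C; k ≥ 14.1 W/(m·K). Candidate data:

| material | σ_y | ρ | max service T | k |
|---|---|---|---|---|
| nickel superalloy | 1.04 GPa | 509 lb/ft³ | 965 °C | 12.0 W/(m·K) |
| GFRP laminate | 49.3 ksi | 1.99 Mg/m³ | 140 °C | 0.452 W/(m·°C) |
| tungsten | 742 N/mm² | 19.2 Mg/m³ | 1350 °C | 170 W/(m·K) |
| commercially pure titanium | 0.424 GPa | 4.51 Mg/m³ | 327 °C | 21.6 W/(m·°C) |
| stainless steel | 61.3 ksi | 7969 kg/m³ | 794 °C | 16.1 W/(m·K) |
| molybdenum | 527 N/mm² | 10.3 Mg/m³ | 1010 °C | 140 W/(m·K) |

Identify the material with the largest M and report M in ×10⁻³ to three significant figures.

commercially pure titanium, M = 4.57×10⁻³

Screen on constraints: max service T ≥ 234 °C; k ≥ 14.1 W/(m·K). Survivors: tungsten, commercially pure titanium, stainless steel, molybdenum.
In SI units:
  tungsten: σ_y = 742.0 MPa, ρ = 19200 kg/m³
  commercially pure titanium: σ_y = 424.0 MPa, ρ = 4510 kg/m³
  stainless steel: σ_y = 422.6 MPa, ρ = 7969 kg/m³
  molybdenum: σ_y = 527.0 MPa, ρ = 10300 kg/m³
  commercially pure titanium: M = 4.57×10⁻³
  stainless steel: M = 2.58×10⁻³
  molybdenum: M = 2.23×10⁻³
  tungsten: M = 1.42×10⁻³
Commercially pure titanium has the largest M.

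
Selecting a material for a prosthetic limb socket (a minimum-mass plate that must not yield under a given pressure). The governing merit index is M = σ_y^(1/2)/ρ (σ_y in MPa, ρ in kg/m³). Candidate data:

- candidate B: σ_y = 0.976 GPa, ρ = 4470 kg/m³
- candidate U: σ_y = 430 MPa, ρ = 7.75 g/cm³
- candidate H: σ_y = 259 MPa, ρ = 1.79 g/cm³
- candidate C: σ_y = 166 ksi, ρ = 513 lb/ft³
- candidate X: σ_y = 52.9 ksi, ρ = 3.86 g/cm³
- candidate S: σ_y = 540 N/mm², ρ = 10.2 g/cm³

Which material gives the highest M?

In SI units:
  candidate B: σ_y = 976.0 MPa, ρ = 4470 kg/m³
  candidate U: σ_y = 430.0 MPa, ρ = 7750 kg/m³
  candidate H: σ_y = 259.0 MPa, ρ = 1790 kg/m³
  candidate C: σ_y = 1145 MPa, ρ = 8217 kg/m³
  candidate X: σ_y = 364.7 MPa, ρ = 3860 kg/m³
  candidate S: σ_y = 540.0 MPa, ρ = 10200 kg/m³
  candidate H: M = 8.99×10⁻³
  candidate B: M = 6.99×10⁻³
  candidate X: M = 4.95×10⁻³
  candidate C: M = 4.12×10⁻³
  candidate U: M = 2.68×10⁻³
  candidate S: M = 2.28×10⁻³
Highest index: candidate H.

candidate H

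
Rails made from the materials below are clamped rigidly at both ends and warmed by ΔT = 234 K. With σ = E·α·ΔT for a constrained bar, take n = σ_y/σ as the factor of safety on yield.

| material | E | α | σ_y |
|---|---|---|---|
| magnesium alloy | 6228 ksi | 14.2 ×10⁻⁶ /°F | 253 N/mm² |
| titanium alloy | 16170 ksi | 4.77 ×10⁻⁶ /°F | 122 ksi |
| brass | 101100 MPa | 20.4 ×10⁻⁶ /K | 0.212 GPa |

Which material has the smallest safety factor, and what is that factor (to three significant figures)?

With everything in SI (GPa, ×10⁻⁶/K, MPa):
  magnesium alloy: E = 42.94, α = 25.6, σ_y = 253.0 → σ = 257 MPa, n = 0.985
  titanium alloy: E = 111.5, α = 8.59, σ_y = 841.2 → σ = 224 MPa, n = 3.76
  brass: E = 101.1, α = 20.4, σ_y = 212.0 → σ = 483 MPa, n = 0.439
Smallest n: brass with n = 0.439.

brass, n = 0.439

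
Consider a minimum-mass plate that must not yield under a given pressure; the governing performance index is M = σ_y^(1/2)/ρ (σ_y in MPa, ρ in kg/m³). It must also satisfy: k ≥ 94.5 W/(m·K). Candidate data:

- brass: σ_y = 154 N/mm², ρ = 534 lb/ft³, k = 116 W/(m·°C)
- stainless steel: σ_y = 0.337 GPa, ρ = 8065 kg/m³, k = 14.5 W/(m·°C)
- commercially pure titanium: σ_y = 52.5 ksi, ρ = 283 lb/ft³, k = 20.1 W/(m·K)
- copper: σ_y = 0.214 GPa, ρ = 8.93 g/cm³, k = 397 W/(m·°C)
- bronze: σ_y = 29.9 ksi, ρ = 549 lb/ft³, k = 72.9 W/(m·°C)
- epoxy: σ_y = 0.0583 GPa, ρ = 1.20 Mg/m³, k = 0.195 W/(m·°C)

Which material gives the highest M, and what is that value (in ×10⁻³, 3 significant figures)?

copper, M = 1.64×10⁻³

Screen on constraints: k ≥ 94.5 W/(m·K). Survivors: brass, copper.
Convert each candidate to consistent units, then evaluate M:
  brass: σ_y = 154.0 MPa, ρ = 8554 kg/m³
  copper: σ_y = 214.0 MPa, ρ = 8930 kg/m³
  copper: M = 1.64×10⁻³
  brass: M = 1.45×10⁻³
Copper ranks first.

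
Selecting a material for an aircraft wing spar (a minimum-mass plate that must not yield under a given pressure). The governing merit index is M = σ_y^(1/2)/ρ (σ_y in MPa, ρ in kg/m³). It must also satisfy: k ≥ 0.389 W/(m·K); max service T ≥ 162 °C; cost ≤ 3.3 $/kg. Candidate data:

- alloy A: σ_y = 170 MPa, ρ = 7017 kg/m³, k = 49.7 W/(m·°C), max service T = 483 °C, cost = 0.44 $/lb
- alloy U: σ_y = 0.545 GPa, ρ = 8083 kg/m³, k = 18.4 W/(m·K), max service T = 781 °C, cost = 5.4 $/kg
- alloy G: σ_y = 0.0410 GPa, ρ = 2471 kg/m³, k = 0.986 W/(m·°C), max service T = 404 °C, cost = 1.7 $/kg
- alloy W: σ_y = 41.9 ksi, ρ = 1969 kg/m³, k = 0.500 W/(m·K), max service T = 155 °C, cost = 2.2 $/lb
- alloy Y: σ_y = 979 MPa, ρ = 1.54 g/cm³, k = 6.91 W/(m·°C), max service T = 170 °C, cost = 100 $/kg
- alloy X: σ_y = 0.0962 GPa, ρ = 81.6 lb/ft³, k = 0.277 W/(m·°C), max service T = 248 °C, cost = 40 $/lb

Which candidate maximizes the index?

alloy G

Screen on constraints: k ≥ 0.389 W/(m·K); max service T ≥ 162 °C; cost ≤ 3.3 $/kg. Survivors: alloy A, alloy G.
Putting every candidate on a common basis:
  alloy A: σ_y = 170.0 MPa, ρ = 7017 kg/m³
  alloy G: σ_y = 41.00 MPa, ρ = 2471 kg/m³
  alloy G: M = 2.59×10⁻³
  alloy A: M = 1.86×10⁻³
Alloy G has the largest M.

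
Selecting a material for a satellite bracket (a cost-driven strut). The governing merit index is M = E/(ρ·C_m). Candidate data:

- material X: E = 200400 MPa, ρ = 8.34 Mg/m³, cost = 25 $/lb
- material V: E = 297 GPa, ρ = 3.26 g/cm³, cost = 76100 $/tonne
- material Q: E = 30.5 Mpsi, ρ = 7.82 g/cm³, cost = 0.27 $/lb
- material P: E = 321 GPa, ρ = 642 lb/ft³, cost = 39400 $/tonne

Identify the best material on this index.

material Q

Normalizing units and computing the index:
  material X: E = 200.4 GPa, ρ = 8340 kg/m³, cost = 55.11 $/kg
  material V: E = 297.0 GPa, ρ = 3260 kg/m³, cost = 76.10 $/kg
  material Q: E = 210.3 GPa, ρ = 7820 kg/m³, cost = 0.5952 $/kg
  material P: E = 321.0 GPa, ρ = 10280 kg/m³, cost = 39.40 $/kg
  material Q: M = 45.2 MN·m per $
  material V: M = 1.20 MN·m per $
  material P: M = 0.792 MN·m per $
  material X: M = 0.436 MN·m per $
The maximum is for material Q.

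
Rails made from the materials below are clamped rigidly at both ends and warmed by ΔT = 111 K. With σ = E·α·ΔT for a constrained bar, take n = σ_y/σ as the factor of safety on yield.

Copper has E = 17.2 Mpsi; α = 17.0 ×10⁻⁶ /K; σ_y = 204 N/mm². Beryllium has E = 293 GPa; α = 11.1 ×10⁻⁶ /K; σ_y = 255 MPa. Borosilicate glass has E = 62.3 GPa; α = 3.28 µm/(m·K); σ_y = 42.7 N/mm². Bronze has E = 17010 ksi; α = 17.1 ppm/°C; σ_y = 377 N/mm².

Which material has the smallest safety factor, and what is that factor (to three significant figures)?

Per material, after unit conversion:
  copper: E = 118.6, α = 17.0, σ_y = 204.0 → σ = 224 MPa, n = 0.912
  beryllium: E = 293.0, α = 11.1, σ_y = 255.0 → σ = 361 MPa, n = 0.706
  borosilicate glass: E = 62.30, α = 3.28, σ_y = 42.70 → σ = 22.7 MPa, n = 1.88
  bronze: E = 117.3, α = 17.1, σ_y = 377.0 → σ = 223 MPa, n = 1.69
The minimum is beryllium at n = 0.706.

beryllium, n = 0.706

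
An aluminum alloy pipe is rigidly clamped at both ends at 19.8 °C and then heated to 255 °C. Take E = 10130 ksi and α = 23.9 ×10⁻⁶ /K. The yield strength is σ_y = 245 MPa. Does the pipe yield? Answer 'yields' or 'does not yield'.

yields

E = 10130 ksi = 69.84 GPa.
ΔT = 235.2 K. Constrained thermal stress σ = E·α·ΔT = 69.84×10³ MPa × 23.9×10⁻⁶ × 235.2 = 393 MPa (compressive).
Compare to σ_y = 245 MPa: σ ≥ σ_y, so it yields.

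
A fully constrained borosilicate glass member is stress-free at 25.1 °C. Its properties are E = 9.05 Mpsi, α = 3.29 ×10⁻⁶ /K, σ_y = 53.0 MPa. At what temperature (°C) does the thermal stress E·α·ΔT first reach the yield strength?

283 °C

E = 9.05 Mpsi = 62.40 GPa.
E·α·ΔT = 53.00 MPa ⇒ ΔT = 53.00 / (62.40×10³ × 3.29×10⁻⁶) = 258.2 K.
T = 25.1 + 258.2 = 283.3 °C.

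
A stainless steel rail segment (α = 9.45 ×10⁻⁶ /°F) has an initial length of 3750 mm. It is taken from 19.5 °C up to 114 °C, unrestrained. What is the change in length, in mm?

6.03 mm

Convert α: 9.45×10⁻⁶/°F × (9/5) = 17.0×10⁻⁶/K.
ΔT = 114 − 19.5 = 94.50 K.
ΔL = α·L₀·ΔT = 17.0×10⁻⁶ × 3750 mm × 94.50 K = 6.03 mm.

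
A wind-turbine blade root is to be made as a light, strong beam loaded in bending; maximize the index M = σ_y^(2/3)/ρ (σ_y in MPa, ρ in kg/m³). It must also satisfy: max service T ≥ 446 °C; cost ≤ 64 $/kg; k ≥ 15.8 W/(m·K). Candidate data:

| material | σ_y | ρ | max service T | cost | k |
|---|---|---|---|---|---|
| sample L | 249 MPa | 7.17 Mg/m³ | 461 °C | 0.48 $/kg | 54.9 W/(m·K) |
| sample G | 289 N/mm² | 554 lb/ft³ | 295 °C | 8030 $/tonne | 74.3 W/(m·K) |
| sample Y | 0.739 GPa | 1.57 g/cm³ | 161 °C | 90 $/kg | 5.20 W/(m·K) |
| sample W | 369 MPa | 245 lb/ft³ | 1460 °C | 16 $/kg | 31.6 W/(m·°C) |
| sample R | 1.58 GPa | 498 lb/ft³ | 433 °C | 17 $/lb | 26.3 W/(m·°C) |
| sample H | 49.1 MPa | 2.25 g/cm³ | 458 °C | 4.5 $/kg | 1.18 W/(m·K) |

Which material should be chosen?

Screen on constraints: max service T ≥ 446 °C; cost ≤ 64 $/kg; k ≥ 15.8 W/(m·K). Survivors: sample L, sample W.
After converting to SI:
  sample L: σ_y = 249.0 MPa, ρ = 7170 kg/m³
  sample W: σ_y = 369.0 MPa, ρ = 3925 kg/m³
  sample W: M = 13.1×10⁻³
  sample L: M = 5.52×10⁻³
Sample W has the largest M.

sample W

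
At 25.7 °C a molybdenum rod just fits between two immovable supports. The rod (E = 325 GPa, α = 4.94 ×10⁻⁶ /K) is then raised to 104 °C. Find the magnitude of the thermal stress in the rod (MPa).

ΔT = 78.30 K. Constrained thermal stress σ = E·α·ΔT = 325.0×10³ MPa × 4.94×10⁻⁶ × 78.30 = 126 MPa (compressive).

126 MPa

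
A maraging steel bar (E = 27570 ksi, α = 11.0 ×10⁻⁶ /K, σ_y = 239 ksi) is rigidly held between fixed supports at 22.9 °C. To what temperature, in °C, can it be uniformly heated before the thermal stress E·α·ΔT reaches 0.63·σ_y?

E = 27570 ksi = 190.1 GPa.
σ_y = 239 ksi = 1648 MPa.
E·α·ΔT = 1038 MPa ⇒ ΔT = 1038 / (190.1×10³ × 11.0×10⁻⁶) = 496.5 K.
T = 22.9 + 496.5 = 519.4 °C.

519 °C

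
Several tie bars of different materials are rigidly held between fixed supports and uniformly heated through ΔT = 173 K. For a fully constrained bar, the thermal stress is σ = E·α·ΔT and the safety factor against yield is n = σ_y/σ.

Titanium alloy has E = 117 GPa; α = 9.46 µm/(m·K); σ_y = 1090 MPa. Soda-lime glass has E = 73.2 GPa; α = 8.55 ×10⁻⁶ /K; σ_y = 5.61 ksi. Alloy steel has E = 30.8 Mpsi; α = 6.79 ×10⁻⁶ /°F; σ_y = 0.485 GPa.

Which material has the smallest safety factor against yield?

With everything in SI (GPa, ×10⁻⁶/K, MPa):
  titanium alloy: E = 117.0, α = 9.46, σ_y = 1090 → σ = 191 MPa, n = 5.69
  soda-lime glass: E = 73.20, α = 8.55, σ_y = 38.68 → σ = 108 MPa, n = 0.357
  alloy steel: E = 212.4, α = 12.2, σ_y = 485.0 → σ = 449 MPa, n = 1.08
Smallest n: soda-lime glass with n = 0.357.

soda-lime glass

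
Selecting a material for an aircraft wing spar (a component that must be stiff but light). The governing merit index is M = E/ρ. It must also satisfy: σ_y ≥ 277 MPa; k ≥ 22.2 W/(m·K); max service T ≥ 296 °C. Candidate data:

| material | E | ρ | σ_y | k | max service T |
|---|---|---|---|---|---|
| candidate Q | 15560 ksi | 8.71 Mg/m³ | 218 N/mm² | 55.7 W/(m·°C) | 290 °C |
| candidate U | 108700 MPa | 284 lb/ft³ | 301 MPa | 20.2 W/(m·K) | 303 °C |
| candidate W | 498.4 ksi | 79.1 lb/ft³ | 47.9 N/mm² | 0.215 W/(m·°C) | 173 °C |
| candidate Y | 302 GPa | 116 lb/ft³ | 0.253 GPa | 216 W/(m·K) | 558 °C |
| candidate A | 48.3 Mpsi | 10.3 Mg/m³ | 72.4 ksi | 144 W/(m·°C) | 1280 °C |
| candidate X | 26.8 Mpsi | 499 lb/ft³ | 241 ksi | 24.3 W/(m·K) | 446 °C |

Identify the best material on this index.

Screen on constraints: σ_y ≥ 277 MPa; k ≥ 22.2 W/(m·K); max service T ≥ 296 °C. Survivors: candidate A, candidate X.
In SI units:
  candidate A: E = 333.0 GPa, ρ = 10300 kg/m³
  candidate X: E = 184.8 GPa, ρ = 7993 kg/m³
  candidate A: M = 32.3 MN·m/kg
  candidate X: M = 23.1 MN·m/kg
Candidate A has the largest M.

candidate A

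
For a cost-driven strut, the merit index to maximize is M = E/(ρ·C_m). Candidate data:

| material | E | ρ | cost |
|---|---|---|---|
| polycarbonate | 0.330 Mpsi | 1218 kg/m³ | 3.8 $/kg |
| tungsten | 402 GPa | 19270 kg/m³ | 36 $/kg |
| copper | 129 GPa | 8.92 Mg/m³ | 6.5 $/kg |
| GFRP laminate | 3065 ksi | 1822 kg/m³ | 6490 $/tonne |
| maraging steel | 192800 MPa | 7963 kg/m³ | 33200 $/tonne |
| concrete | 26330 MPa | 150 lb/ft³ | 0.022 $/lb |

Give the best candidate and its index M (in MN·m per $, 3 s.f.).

Convert each candidate to consistent units, then evaluate M:
  polycarbonate: E = 2.275 GPa, ρ = 1218 kg/m³, cost = 3.800 $/kg
  tungsten: E = 402.0 GPa, ρ = 19270 kg/m³, cost = 36.00 $/kg
  copper: E = 129.0 GPa, ρ = 8920 kg/m³, cost = 6.500 $/kg
  GFRP laminate: E = 21.13 GPa, ρ = 1822 kg/m³, cost = 6.490 $/kg
  maraging steel: E = 192.8 GPa, ρ = 7963 kg/m³, cost = 33.20 $/kg
  concrete: E = 26.33 GPa, ρ = 2403 kg/m³, cost = 0.04850 $/kg
  concrete: M = 226 MN·m per $
  copper: M = 2.22 MN·m per $
  GFRP laminate: M = 1.79 MN·m per $
  maraging steel: M = 0.729 MN·m per $
  tungsten: M = 0.579 MN·m per $
  polycarbonate: M = 0.492 MN·m per $
The maximum is for concrete.

concrete, M = 226 MN·m per $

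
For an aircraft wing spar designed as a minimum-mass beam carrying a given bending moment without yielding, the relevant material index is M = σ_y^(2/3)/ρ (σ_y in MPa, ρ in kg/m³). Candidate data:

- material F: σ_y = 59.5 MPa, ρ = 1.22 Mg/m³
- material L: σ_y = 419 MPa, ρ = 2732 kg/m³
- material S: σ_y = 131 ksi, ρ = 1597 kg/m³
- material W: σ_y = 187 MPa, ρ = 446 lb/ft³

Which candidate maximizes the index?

Convert each candidate to consistent units, then evaluate M:
  material F: σ_y = 59.50 MPa, ρ = 1220 kg/m³
  material L: σ_y = 419.0 MPa, ρ = 2732 kg/m³
  material S: σ_y = 903.2 MPa, ρ = 1597 kg/m³
  material W: σ_y = 187.0 MPa, ρ = 7144 kg/m³
  material S: M = 58.5×10⁻³
  material L: M = 20.5×10⁻³
  material F: M = 12.5×10⁻³
  material W: M = 4.58×10⁻³
Material S has the largest M.

material S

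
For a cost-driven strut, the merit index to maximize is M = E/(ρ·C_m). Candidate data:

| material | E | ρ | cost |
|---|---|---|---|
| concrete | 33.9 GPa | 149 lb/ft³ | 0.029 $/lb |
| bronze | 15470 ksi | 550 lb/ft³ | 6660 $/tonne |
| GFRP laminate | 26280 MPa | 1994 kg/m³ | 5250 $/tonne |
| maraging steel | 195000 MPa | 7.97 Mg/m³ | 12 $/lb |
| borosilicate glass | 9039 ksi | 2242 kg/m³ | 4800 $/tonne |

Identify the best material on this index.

After converting to SI:
  concrete: E = 33.90 GPa, ρ = 2387 kg/m³, cost = 0.06393 $/kg
  bronze: E = 106.7 GPa, ρ = 8810 kg/m³, cost = 6.660 $/kg
  GFRP laminate: E = 26.28 GPa, ρ = 1994 kg/m³, cost = 5.250 $/kg
  maraging steel: E = 195.0 GPa, ρ = 7970 kg/m³, cost = 26.46 $/kg
  borosilicate glass: E = 62.32 GPa, ρ = 2242 kg/m³, cost = 4.800 $/kg
  concrete: M = 222 MN·m per $
  borosilicate glass: M = 5.79 MN·m per $
  GFRP laminate: M = 2.51 MN·m per $
  bronze: M = 1.82 MN·m per $
  maraging steel: M = 0.925 MN·m per $
Highest index: concrete.

concrete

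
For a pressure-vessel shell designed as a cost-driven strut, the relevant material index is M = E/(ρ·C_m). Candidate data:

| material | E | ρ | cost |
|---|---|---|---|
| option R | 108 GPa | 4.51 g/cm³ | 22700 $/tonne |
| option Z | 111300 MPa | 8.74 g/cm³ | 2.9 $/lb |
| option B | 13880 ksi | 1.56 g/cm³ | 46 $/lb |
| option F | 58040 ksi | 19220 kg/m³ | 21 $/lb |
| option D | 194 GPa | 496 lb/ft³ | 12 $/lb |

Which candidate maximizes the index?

option Z

Normalizing units and computing the index:
  option R: E = 108.0 GPa, ρ = 4510 kg/m³, cost = 22.70 $/kg
  option Z: E = 111.3 GPa, ρ = 8740 kg/m³, cost = 6.393 $/kg
  option B: E = 95.70 GPa, ρ = 1560 kg/m³, cost = 101.4 $/kg
  option F: E = 400.2 GPa, ρ = 19220 kg/m³, cost = 46.30 $/kg
  option D: E = 194.0 GPa, ρ = 7945 kg/m³, cost = 26.46 $/kg
  option Z: M = 1.99 MN·m per $
  option R: M = 1.05 MN·m per $
  option D: M = 0.923 MN·m per $
  option B: M = 0.605 MN·m per $
  option F: M = 0.450 MN·m per $
The maximum is for option Z.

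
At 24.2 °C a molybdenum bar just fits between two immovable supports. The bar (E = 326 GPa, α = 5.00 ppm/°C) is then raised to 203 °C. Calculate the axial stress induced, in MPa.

291 MPa

ΔT = 178.8 K. Constrained thermal stress σ = E·α·ΔT = 326.0×10³ MPa × 5.00×10⁻⁶ × 178.8 = 291 MPa (compressive).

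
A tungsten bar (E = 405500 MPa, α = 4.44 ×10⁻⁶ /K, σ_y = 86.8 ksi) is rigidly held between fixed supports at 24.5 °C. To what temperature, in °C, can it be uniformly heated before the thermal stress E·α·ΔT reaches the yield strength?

E = 405500 MPa = 405.5 GPa.
σ_y = 86.8 ksi = 598.5 MPa.
E·α·ΔT = 598.5 MPa ⇒ ΔT = 598.5 / (405.5×10³ × 4.44×10⁻⁶) = 332.4 K.
T = 24.5 + 332.4 = 356.9 °C.

357 °C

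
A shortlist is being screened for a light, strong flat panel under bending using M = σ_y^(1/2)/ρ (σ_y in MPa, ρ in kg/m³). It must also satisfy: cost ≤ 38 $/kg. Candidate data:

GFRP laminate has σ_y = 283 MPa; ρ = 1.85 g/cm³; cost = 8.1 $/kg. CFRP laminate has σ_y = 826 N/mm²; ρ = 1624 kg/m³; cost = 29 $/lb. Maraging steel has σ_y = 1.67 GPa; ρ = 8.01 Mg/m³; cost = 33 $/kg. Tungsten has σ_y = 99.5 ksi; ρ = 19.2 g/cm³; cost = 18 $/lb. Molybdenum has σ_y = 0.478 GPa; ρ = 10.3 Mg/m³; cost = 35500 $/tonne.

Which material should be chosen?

GFRP laminate

Screen on constraints: cost ≤ 38 $/kg. Survivors: GFRP laminate, maraging steel, molybdenum.
Normalizing units and computing the index:
  GFRP laminate: σ_y = 283.0 MPa, ρ = 1850 kg/m³
  maraging steel: σ_y = 1670 MPa, ρ = 8010 kg/m³
  molybdenum: σ_y = 478.0 MPa, ρ = 10300 kg/m³
  GFRP laminate: M = 9.09×10⁻³
  maraging steel: M = 5.10×10⁻³
  molybdenum: M = 2.12×10⁻³
The maximum is for GFRP laminate.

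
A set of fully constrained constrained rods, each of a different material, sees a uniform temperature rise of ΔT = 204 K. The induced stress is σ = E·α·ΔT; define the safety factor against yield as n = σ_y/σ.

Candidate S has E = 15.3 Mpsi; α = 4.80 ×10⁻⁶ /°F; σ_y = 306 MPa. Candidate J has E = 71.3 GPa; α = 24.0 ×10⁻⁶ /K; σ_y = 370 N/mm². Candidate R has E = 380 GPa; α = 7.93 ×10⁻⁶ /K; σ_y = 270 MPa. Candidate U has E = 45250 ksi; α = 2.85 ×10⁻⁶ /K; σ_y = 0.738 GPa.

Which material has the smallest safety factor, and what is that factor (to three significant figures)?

candidate R, n = 0.439

With everything in SI (GPa, ×10⁻⁶/K, MPa):
  candidate S: E = 105.5, α = 8.64, σ_y = 306.0 → σ = 186 MPa, n = 1.65
  candidate J: E = 71.30, α = 24.0, σ_y = 370.0 → σ = 349 MPa, n = 1.06
  candidate R: E = 380.0, α = 7.93, σ_y = 270.0 → σ = 615 MPa, n = 0.439
  candidate U: E = 312.0, α = 2.85, σ_y = 738.0 → σ = 181 MPa, n = 4.07
The minimum is candidate R at n = 0.439.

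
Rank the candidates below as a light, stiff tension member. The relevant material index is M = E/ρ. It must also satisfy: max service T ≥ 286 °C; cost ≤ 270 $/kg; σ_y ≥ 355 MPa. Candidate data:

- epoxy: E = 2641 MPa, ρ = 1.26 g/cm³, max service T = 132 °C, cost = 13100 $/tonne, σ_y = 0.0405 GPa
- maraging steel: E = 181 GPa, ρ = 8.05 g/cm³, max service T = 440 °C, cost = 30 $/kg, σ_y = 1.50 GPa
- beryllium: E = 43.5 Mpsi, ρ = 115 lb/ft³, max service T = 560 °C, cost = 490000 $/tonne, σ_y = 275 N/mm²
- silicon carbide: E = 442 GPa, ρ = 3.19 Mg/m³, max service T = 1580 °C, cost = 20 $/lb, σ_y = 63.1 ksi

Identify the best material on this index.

Screen on constraints: max service T ≥ 286 °C; cost ≤ 270 $/kg; σ_y ≥ 355 MPa. Survivors: maraging steel, silicon carbide.
Normalizing units and computing the index:
  maraging steel: E = 181.0 GPa, ρ = 8050 kg/m³
  silicon carbide: E = 442.0 GPa, ρ = 3190 kg/m³
  silicon carbide: M = 139 MN·m/kg
  maraging steel: M = 22.5 MN·m/kg
The maximum is for silicon carbide.

silicon carbide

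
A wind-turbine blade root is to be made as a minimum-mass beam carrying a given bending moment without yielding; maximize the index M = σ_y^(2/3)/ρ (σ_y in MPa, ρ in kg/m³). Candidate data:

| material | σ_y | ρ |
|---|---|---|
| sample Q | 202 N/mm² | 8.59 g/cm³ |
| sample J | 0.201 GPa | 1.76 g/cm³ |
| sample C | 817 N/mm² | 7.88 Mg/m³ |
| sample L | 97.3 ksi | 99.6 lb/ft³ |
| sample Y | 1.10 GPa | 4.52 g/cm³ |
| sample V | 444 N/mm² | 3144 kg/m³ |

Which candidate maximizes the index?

In SI units:
  sample Q: σ_y = 202.0 MPa, ρ = 8590 kg/m³
  sample J: σ_y = 201.0 MPa, ρ = 1760 kg/m³
  sample C: σ_y = 817.0 MPa, ρ = 7880 kg/m³
  sample L: σ_y = 670.9 MPa, ρ = 1595 kg/m³
  sample Y: σ_y = 1100 MPa, ρ = 4520 kg/m³
  sample V: σ_y = 444.0 MPa, ρ = 3144 kg/m³
  sample L: M = 48.0×10⁻³
  sample Y: M = 23.6×10⁻³
  sample J: M = 19.5×10⁻³
  sample V: M = 18.5×10⁻³
  sample C: M = 11.1×10⁻³
  sample Q: M = 4.01×10⁻³
Highest index: sample L.

sample L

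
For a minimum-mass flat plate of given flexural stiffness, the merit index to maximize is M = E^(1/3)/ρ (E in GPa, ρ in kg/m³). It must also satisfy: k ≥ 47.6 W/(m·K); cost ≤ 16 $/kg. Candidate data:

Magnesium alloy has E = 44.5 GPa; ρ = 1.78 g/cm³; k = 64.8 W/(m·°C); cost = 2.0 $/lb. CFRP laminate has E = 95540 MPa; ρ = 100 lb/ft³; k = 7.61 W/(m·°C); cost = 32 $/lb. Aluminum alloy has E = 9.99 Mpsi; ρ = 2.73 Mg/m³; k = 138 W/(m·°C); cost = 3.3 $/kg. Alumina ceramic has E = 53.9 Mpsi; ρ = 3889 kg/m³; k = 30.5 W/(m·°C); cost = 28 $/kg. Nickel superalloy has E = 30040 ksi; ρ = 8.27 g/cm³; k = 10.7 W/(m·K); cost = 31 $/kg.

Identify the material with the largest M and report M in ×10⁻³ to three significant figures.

magnesium alloy, M = 1.99×10⁻³

Screen on constraints: k ≥ 47.6 W/(m·K); cost ≤ 16 $/kg. Survivors: magnesium alloy, aluminum alloy.
Convert each candidate to consistent units, then evaluate M:
  magnesium alloy: E = 44.50 GPa, ρ = 1780 kg/m³
  aluminum alloy: E = 68.88 GPa, ρ = 2730 kg/m³
  magnesium alloy: M = 1.99×10⁻³
  aluminum alloy: M = 1.50×10⁻³
Highest index: magnesium alloy.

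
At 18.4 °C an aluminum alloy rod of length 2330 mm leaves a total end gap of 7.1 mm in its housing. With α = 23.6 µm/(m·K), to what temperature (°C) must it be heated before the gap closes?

148 °C

α·L₀·ΔT = 7.1 mm ⇒ ΔT = 7.1 / (23.6×10⁻⁶ × 2330.0) = 129.1 K.
T = 18.4 + 129.1 = 147.5 °C.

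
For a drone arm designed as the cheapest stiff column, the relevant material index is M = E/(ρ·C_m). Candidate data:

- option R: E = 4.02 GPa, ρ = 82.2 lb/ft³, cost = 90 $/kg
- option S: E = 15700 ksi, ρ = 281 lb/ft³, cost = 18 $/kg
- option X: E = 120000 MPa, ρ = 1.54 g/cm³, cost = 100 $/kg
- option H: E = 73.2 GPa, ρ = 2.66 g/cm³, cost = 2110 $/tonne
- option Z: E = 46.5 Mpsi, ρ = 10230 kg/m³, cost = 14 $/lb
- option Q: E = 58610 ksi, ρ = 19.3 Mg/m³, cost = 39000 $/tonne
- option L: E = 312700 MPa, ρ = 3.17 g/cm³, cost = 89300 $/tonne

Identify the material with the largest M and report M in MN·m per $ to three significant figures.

Convert each candidate to consistent units, then evaluate M:
  option R: E = 4.020 GPa, ρ = 1317 kg/m³, cost = 90.00 $/kg
  option S: E = 108.2 GPa, ρ = 4501 kg/m³, cost = 18.00 $/kg
  option X: E = 120.0 GPa, ρ = 1540 kg/m³, cost = 100.0 $/kg
  option H: E = 73.20 GPa, ρ = 2660 kg/m³, cost = 2.110 $/kg
  option Z: E = 320.6 GPa, ρ = 10230 kg/m³, cost = 30.86 $/kg
  option Q: E = 404.1 GPa, ρ = 19300 kg/m³, cost = 39.00 $/kg
  option L: E = 312.7 GPa, ρ = 3170 kg/m³, cost = 89.30 $/kg
  option H: M = 13.0 MN·m per $
  option S: M = 1.34 MN·m per $
  option L: M = 1.10 MN·m per $
  option Z: M = 1.02 MN·m per $
  option X: M = 0.779 MN·m per $
  option Q: M = 0.537 MN·m per $
  option R: M = 0.0339 MN·m per $
Option H ranks first.

option H, M = 13.0 MN·m per $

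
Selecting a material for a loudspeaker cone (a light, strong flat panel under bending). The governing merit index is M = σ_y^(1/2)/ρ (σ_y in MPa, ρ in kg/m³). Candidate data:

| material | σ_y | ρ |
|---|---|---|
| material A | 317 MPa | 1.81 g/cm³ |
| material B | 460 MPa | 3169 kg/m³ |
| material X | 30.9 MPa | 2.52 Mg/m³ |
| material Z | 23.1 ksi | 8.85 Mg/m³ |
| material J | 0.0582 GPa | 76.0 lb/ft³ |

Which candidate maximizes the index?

material A

Convert each candidate to consistent units, then evaluate M:
  material A: σ_y = 317.0 MPa, ρ = 1810 kg/m³
  material B: σ_y = 460.0 MPa, ρ = 3169 kg/m³
  material X: σ_y = 30.90 MPa, ρ = 2520 kg/m³
  material Z: σ_y = 159.3 MPa, ρ = 8850 kg/m³
  material J: σ_y = 58.20 MPa, ρ = 1217 kg/m³
  material A: M = 9.84×10⁻³
  material B: M = 6.77×10⁻³
  material J: M = 6.27×10⁻³
  material X: M = 2.21×10⁻³
  material Z: M = 1.43×10⁻³
Material A has the largest M.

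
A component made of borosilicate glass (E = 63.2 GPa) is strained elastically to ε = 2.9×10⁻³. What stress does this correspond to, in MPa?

183 MPa

σ = E·ε = 63200 MPa × 2.9×10⁻³ = 183 MPa.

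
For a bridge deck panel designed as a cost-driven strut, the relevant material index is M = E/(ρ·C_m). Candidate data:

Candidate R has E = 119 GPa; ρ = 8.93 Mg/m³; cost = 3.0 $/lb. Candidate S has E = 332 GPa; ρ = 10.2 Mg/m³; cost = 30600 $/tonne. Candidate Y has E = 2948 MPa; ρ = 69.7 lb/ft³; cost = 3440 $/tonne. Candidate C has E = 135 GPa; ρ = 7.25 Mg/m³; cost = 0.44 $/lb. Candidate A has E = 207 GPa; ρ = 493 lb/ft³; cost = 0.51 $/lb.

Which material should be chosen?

Putting every candidate on a common basis:
  candidate R: E = 119.0 GPa, ρ = 8930 kg/m³, cost = 6.614 $/kg
  candidate S: E = 332.0 GPa, ρ = 10200 kg/m³, cost = 30.60 $/kg
  candidate Y: E = 2.948 GPa, ρ = 1116 kg/m³, cost = 3.440 $/kg
  candidate C: E = 135.0 GPa, ρ = 7250 kg/m³, cost = 0.9700 $/kg
  candidate A: E = 207.0 GPa, ρ = 7897 kg/m³, cost = 1.124 $/kg
  candidate A: M = 23.3 MN·m per $
  candidate C: M = 19.2 MN·m per $
  candidate R: M = 2.01 MN·m per $
  candidate S: M = 1.06 MN·m per $
  candidate Y: M = 0.768 MN·m per $
Candidate A ranks first.

candidate A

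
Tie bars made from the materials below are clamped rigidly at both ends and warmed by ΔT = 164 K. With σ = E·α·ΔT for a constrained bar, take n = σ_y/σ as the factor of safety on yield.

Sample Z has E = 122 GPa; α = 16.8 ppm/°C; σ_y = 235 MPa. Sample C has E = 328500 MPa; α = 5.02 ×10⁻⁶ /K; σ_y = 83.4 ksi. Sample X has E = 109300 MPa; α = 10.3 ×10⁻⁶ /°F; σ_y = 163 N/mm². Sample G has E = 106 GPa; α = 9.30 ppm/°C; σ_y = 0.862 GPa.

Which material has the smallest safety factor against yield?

Converting E to GPa, α to ×10⁻⁶/K, σ_y to MPa, then σ and n for each:
  sample Z: E = 122.0, α = 16.8, σ_y = 235.0 → σ = 336 MPa, n = 0.699
  sample C: E = 328.5, α = 5.02, σ_y = 575.0 → σ = 270 MPa, n = 2.13
  sample X: E = 109.3, α = 18.5, σ_y = 163.0 → σ = 332 MPa, n = 0.490
  sample G: E = 106.0, α = 9.30, σ_y = 862.0 → σ = 162 MPa, n = 5.33
The minimum is sample X at n = 0.490.

sample X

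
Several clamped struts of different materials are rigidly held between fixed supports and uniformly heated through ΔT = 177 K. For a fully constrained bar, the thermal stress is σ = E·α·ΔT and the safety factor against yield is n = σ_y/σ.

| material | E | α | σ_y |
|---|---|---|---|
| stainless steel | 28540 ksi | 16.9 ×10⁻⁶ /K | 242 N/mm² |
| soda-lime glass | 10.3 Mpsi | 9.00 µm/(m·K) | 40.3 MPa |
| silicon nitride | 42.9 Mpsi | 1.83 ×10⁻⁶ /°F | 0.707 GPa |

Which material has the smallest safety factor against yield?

soda-lime glass

Converting E to GPa, α to ×10⁻⁶/K, σ_y to MPa, then σ and n for each:
  stainless steel: E = 196.8, α = 16.9, σ_y = 242.0 → σ = 589 MPa, n = 0.411
  soda-lime glass: E = 71.02, α = 9.00, σ_y = 40.30 → σ = 113 MPa, n = 0.356
  silicon nitride: E = 295.8, α = 3.29, σ_y = 707.0 → σ = 172 MPa, n = 4.10
The minimum is soda-lime glass at n = 0.356.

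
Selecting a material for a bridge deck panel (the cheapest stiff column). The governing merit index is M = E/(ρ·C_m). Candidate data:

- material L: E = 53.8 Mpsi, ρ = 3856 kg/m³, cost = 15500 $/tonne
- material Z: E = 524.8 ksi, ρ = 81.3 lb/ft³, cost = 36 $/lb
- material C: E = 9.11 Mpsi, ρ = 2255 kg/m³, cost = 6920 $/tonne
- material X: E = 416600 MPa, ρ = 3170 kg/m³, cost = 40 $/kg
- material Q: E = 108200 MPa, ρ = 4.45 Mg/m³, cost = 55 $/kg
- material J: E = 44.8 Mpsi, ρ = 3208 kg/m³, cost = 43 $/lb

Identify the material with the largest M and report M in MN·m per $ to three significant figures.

In SI units:
  material L: E = 370.9 GPa, ρ = 3856 kg/m³, cost = 15.50 $/kg
  material Z: E = 3.618 GPa, ρ = 1302 kg/m³, cost = 79.37 $/kg
  material C: E = 62.81 GPa, ρ = 2255 kg/m³, cost = 6.920 $/kg
  material X: E = 416.6 GPa, ρ = 3170 kg/m³, cost = 40.00 $/kg
  material Q: E = 108.2 GPa, ρ = 4450 kg/m³, cost = 55.00 $/kg
  material J: E = 308.9 GPa, ρ = 3208 kg/m³, cost = 94.80 $/kg
  material L: M = 6.21 MN·m per $
  material C: M = 4.03 MN·m per $
  material X: M = 3.29 MN·m per $
  material J: M = 1.02 MN·m per $
  material Q: M = 0.442 MN·m per $
  material Z: M = 0.0350 MN·m per $
The maximum is for material L.

material L, M = 6.21 MN·m per $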